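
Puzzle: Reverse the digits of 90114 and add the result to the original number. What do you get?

131223

Reverse of 90114 is 41109.
90114 + 41109 = 131223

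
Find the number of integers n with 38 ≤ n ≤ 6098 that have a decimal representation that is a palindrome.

147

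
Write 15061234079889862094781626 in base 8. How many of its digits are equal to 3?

15061234079889862094781626 in base 8 is 6165256212571733057766076272.
The digit 3 appears 2 times.

2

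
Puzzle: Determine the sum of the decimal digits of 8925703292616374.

74

8+9+2+5+7+0+3+2+9+2+6+1+6+3+7+4 = 74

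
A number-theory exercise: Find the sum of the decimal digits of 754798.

40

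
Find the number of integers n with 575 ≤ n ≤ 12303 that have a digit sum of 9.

The integers in [575, 12303] that have a digit sum of 9: 603, 612, 621, 630, 702, 711, …, 12240, 12303.
275 qualify.

275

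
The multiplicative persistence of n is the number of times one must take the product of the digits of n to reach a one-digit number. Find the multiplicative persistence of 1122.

1122 → 4 (1 step)

1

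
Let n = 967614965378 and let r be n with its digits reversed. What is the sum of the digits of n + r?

52

Reversal of 967614965378 is 873569416769; 967614965378 + 873569416769 = 1841184382147.
Digit sum of 1841184382147: 1+8+4+1+1+8+4+3+8+2+1+4+7 = 52.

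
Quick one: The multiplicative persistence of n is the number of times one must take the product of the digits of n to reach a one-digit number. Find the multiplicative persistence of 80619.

1

80619 → 0 (1 step)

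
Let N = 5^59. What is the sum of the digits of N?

5^59 = 173472347597680709441192448139190673828125
Sum of its 42 digits: 191.

191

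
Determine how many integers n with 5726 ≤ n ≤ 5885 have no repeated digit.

87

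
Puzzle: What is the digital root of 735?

6

7+3+5 = 15
1+5 = 6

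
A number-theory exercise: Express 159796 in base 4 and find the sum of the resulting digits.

159796 in base 4 is 213000310.
Digit sum: 2+1+3+0+0+0+3+1+0 = 10.

10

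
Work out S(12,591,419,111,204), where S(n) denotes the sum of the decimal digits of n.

1+2+5+9+1+4+1+9+1+1+1+2+0+4 = 41

41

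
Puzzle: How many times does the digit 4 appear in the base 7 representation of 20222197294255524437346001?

1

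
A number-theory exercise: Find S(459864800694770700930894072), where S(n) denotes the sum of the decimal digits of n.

4+5+9+8+6+4+8+0+0+6+9+4+7+7+0+7+0+0+9+3+0+8+9+4+0+7+2 = 126

126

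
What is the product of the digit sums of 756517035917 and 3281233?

1232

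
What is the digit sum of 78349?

31

7+8+3+4+9 = 31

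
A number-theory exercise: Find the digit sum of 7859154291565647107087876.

7+8+5+9+1+5+4+2+9+1+5+6+5+6+4+7+1+0+7+0+8+7+8+7+6 = 128

128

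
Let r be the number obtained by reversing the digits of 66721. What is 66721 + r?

Reverse of 66721 is 12766.
66721 + 12766 = 79487

79487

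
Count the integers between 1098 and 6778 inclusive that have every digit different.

2843

The integers in [1098, 6778] that have every digit different: 1098, 1203, 1204, 1205, 1206, 1207, …, 6758, 6759.
2843 qualify.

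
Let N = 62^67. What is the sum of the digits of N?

575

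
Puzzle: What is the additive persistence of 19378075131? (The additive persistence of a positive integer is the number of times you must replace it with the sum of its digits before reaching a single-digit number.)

2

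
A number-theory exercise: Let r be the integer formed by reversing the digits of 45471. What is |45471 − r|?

Reverse of 45471 is 17454.
|45471 − 17454| = 28017

28017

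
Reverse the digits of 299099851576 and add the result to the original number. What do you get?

Reverse of 299099851576 is 675158990992.
299099851576 + 675158990992 = 974258842568

974258842568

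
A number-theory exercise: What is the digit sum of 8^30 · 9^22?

225

8^30 · 9^22 = 1219087329336279065571360767551676944675812409344
Sum of its 49 digits: 225.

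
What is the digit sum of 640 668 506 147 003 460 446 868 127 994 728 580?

164

6+4+0+6+6+8+5+0+6+1+4+7+0+0+3+4+6+0+4+4+6+8+6+8+1+2+7+9+9+4+7+2+8+5+8+0 = 164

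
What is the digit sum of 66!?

66! = 544344939077443064003729240247842752644293064388798874532860126869671081148416000000000000000
Sum of its 93 digits: 351.

351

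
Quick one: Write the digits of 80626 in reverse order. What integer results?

62608

Reversing 80626 gives 62608.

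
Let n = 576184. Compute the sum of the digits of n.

5+7+6+1+8+4 = 31

31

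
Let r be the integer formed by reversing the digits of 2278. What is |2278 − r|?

Reverse of 2278 is 8722.
|2278 − 8722| = 6444

6444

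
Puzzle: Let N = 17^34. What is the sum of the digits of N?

208

17^34 = 684326450885775034048946719925754910487329
Sum of its 42 digits: 208.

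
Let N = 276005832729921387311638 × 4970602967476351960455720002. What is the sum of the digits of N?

276005832729921387311638 × 4970602967476351960455720002 = 1371915411208128876966095578565455332195982443983276
Sum of its 52 digits: 248.

248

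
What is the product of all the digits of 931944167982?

23514624

9×3×1×9×4×4×1×6×7×9×8×2 = 23514624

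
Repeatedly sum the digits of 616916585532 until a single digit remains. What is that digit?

3

6+1+6+9+1+6+5+8+5+5+3+2 = 57
5+7 = 12
1+2 = 3
(Equivalently, 616916585532 mod 9 = 3.)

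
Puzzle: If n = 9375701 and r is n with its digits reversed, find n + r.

10451440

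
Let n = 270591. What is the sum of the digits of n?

2+7+0+5+9+1 = 24

24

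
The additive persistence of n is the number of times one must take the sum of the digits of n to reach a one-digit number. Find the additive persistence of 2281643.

2281643 → 26 → 8 (2 steps)

2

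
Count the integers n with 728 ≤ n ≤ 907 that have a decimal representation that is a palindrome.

17

The integers in [728, 907] that have a decimal representation that is a palindrome: 737, 747, 757, 767, 777, 787, …, 888, 898.
17 qualify.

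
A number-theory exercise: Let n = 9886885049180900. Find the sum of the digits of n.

83

9+8+8+6+8+8+5+0+4+9+1+8+0+9+0+0 = 83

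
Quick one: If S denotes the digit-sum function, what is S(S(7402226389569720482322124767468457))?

First digit sum: 154.
1+5+4 = 10.

10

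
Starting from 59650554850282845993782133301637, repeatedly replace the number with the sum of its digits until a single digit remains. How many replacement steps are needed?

59650554850282845993782133301637 → 146 → 11 → 2 (3 steps)

3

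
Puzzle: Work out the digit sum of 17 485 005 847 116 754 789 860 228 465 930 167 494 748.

200

1+7+4+8+5+0+0+5+8+4+7+1+1+6+7+5+4+7+8+9+8+6+0+2+2+8+4+6+5+9+3+0+1+6+7+4+9+4+7+4+8 = 200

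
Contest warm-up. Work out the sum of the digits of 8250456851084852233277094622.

8+2+5+0+4+5+6+8+5+1+0+8+4+8+5+2+2+3+3+2+7+7+0+9+4+6+2+2 = 118

118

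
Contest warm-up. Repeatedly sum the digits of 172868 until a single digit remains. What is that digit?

1+7+2+8+6+8 = 32
3+2 = 5

5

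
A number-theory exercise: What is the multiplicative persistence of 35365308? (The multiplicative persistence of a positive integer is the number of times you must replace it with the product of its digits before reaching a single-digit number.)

35365308 → 0 (1 step)

1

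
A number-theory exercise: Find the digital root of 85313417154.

6

8+5+3+1+3+4+1+7+1+5+4 = 42
4+2 = 6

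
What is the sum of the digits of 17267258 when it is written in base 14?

34

17267258 in base 14 is 2416A38.
Digit sum: 2+4+1+6+10+3+8 = 34.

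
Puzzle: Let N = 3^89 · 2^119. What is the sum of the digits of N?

351

3^89 · 2^119 = 1933575586815498852453733604225664666146070786840559330339063687806911307055104
Sum of its 79 digits: 351.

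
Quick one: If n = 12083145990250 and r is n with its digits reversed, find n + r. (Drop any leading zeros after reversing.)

Reverse of 12083145990250 is 5209954138021.
12083145990250 + 5209954138021 = 17293100128271

17293100128271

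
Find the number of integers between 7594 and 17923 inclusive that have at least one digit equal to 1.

The integers in [7594, 17923] that have at least one digit equal to 1: 7601, 7610, 7611, 7612, 7613, 7614, …, 17922, 17923.
8542 qualify.

8542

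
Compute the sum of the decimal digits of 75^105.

846

75^105 = 76108411235127483086223969691900188448658252001511115355553117826329011878364421372974109503325132389417684479561131946989109711902389460563398602801476740091490835737886300194077193737030029296875
Sum of its 197 digits: 846.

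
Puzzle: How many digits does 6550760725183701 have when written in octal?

6550760725183701 in base 8 is 272136072602076325, which has 18 digits.

18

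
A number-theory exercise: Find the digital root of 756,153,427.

4

7+5+6+1+5+3+4+2+7 = 40
4+0 = 4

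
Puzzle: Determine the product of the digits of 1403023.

1×4×0×3×0×2×3 = 0

0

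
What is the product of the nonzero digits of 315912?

270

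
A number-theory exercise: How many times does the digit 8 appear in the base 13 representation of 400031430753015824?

1

400031430753015824 in base 13 is 7A7A1B00966A0A89.
The digit 8 appears 1 time.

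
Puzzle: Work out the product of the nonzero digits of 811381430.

2304

8×1×1×3×8×1×4×3 = 2304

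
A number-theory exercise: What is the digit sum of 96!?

648

96! = 991677934870949689209571401541893801158183648651267795444376054838492222809091499987689476037000748982075094738965754305639874560000000000000000000000
Sum of its 150 digits: 648.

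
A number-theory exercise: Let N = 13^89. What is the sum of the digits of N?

457

13^89 = 1383433714535477836295304383783820453092086974839448400254698134232250458309917484540068859490708973
Sum of its 100 digits: 457.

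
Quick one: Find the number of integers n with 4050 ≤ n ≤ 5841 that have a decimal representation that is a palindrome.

17

The integers in [4050, 5841] that have a decimal representation that is a palindrome: 4114, 4224, 4334, 4444, 4554, 4664, …, 5665, 5775.
17 qualify.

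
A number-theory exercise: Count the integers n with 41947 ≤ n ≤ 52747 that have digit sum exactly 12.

169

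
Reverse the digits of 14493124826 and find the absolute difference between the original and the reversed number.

Reverse of 14493124826 is 62842139441.
|14493124826 − 62842139441| = 48349014615

48349014615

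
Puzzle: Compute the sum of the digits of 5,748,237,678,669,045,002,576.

5+7+4+8+2+3+7+6+7+8+6+6+9+0+4+5+0+0+2+5+7+6 = 107

107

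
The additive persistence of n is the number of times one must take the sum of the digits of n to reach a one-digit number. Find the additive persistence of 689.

689 → 23 → 5 (2 steps)

2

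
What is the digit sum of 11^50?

265

11^50 = 11739085287969531650666649599035831993898213898723001
Sum of its 53 digits: 265.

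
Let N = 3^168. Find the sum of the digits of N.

360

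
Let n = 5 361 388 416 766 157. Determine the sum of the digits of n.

5+3+6+1+3+8+8+4+1+6+7+6+6+1+5+7 = 77

77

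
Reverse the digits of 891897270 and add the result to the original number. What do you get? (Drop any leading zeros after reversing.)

964695468

Reverse of 891897270 is 72798198.
891897270 + 72798198 = 964695468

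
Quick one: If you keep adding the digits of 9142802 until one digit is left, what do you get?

8

9+1+4+2+8+0+2 = 26
2+6 = 8
(Equivalently, 9142802 mod 9 = 8.)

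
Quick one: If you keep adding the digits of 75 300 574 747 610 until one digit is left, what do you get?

7+5+3+0+0+5+7+4+7+4+7+6+1+0 = 56
5+6 = 11
1+1 = 2
(Equivalently, 75 300 574 747 610 mod 9 = 2.)

2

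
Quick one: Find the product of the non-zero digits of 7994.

2268

7×9×9×4 = 2268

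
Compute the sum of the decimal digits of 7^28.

133

7^28 = 459986536544739960976801
Sum of its 24 digits: 133.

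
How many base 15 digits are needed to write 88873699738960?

88873699738960 in base 15 is A41C1EEB5C0A, which has 12 digits.

12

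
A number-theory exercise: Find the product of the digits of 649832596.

2799360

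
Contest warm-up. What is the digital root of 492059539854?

4+9+2+0+5+9+5+3+9+8+5+4 = 63
6+3 = 9

9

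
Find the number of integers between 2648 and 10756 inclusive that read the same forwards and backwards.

The integers in [2648, 10756] that read the same forwards and backwards: 2662, 2772, 2882, 2992, 3003, 3113, …, 10601, 10701.
82 qualify.

82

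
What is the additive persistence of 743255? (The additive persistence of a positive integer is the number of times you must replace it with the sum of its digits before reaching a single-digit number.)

743255 → 26 → 8 (2 steps)

2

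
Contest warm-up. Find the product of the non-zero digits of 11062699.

1×1×6×2×6×9×9 = 5832

5832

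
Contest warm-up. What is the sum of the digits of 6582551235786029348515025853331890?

147

6+5+8+2+5+5+1+2+3+5+7+8+6+0+2+9+3+4+8+5+1+5+0+2+5+8+5+3+3+3+1+8+9+0 = 147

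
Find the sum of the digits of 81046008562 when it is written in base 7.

52

81046008562 in base 7 is 5566252464151.
Digit sum: 5+5+6+6+2+5+2+4+6+4+1+5+1 = 52.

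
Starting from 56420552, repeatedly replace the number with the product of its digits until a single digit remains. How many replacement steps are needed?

56420552 → 0 (1 step)

1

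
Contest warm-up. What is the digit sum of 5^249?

755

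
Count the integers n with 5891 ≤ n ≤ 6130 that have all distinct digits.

133

The integers in [5891, 6130] that have all distinct digits: 5891, 5892, 5893, 5894, 5896, 5897, …, 6129, 6130.
133 qualify.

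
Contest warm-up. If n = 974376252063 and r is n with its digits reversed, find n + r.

Reverse of 974376252063 is 360252673479.
974376252063 + 360252673479 = 1334628925542

1334628925542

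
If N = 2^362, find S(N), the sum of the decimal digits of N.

499

2^362 = 9394170331095332911557922387157348109502730195633279482829163886128836100458433773854795993539074812127739904
Sum of its 109 digits: 499.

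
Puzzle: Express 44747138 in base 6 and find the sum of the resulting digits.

44747138 in base 6 is 4235030402.
Digit sum: 4+2+3+5+0+3+0+4+0+2 = 23.

23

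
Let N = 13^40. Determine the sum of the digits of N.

193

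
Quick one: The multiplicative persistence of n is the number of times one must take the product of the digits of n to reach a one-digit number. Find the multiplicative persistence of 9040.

1

9040 → 0 (1 step)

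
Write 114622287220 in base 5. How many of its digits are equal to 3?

5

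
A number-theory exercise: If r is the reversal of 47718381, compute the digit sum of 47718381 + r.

24

Reversal of 47718381 is 18381774; 47718381 + 18381774 = 66100155.
Digit sum of 66100155: 6+6+1+0+0+1+5+5 = 24.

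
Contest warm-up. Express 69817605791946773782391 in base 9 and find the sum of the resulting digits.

87

69817605791946773782391 in base 9 is 778061211463701281421078.
Digit sum: 7+7+8+0+6+1+2+1+1+4+6+3+7+0+1+2+8+1+4+2+1+0+7+8 = 87.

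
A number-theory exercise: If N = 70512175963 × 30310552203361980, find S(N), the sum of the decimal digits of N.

70512175963 × 30310552203361980 = 2137262990499157293944086740
Sum of its 28 digits: 132.

132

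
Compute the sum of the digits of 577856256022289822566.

103

5+7+7+8+5+6+2+5+6+0+2+2+2+8+9+8+2+2+5+6+6 = 103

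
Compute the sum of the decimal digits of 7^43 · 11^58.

418

7^43 · 11^58 = 5495300674843810812597270402081260479127441661646423651825342050416358747075249498436461597397183
Sum of its 97 digits: 418.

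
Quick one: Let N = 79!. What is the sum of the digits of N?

79! = 894618213078297528685144171539831652069808216779571907213868063227837990693501860533361810841010176000000000000000000
Sum of its 117 digits: 441.

441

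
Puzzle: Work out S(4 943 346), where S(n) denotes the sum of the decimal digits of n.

4+9+4+3+3+4+6 = 33

33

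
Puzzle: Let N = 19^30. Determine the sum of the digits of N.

19^30 = 230466617897195215045509519405933293401
Sum of its 39 digits: 163.

163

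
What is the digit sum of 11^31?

11^31 = 191943424957750480504146841291811
Sum of its 33 digits: 137.

137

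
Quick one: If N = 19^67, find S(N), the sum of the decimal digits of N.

397

19^67 = 47477874031374283688152885768007016140999246110209780956677425527590451521627915156939
Sum of its 86 digits: 397.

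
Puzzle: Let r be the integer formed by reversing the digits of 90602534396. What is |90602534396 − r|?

21259013787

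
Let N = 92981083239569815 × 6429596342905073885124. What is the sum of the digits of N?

92981083239569815 × 6429596342905073885124 = 597830832756490342428292222512487932060
Sum of its 39 digits: 165.

165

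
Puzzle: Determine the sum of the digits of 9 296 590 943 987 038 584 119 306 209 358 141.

161

9+2+9+6+5+9+0+9+4+3+9+8+7+0+3+8+5+8+4+1+1+9+3+0+6+2+0+9+3+5+8+1+4+1 = 161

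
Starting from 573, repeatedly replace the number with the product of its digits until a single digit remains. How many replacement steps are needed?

2

573 → 105 → 0 (2 steps)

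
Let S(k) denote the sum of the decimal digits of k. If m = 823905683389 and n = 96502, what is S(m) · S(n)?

1408

S(823905683389) = 8+2+3+9+0+5+6+8+3+3+8+9 = 64.
S(96502) = 9+6+5+0+2 = 22.
64 · 22 = 1408.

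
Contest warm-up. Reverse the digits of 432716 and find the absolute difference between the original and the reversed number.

184518

Reverse of 432716 is 617234.
|432716 − 617234| = 184518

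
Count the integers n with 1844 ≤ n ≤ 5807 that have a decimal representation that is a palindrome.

40

The integers in [1844, 5807] that have a decimal representation that is a palindrome: 1881, 1991, 2002, 2112, 2222, 2332, …, 5665, 5775.
40 qualify.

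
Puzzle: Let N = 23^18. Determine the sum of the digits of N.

23^18 = 3244150909895248285300369
Sum of its 25 digits: 109.

109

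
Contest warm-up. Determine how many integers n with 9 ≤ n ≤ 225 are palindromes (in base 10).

The integers in [9, 225] that are palindromes (in base 10): 9, 11, 22, 33, 44, 55, …, 212, 222.
23 qualify.

23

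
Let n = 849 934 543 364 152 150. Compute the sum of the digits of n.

8+4+9+9+3+4+5+4+3+3+6+4+1+5+2+1+5+0 = 76

76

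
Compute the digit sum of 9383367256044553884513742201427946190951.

175

9+3+8+3+3+6+7+2+5+6+0+4+4+5+5+3+8+8+4+5+1+3+7+4+2+2+0+1+4+2+7+9+4+6+1+9+0+9+5+1 = 175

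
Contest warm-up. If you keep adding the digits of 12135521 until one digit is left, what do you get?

2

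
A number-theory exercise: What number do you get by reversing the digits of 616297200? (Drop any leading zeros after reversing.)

Reversing 616297200 gives 2792616.

2792616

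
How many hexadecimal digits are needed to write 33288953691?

9

33288953691 in base 16 is 7C02D1F5B, which has 9 digits.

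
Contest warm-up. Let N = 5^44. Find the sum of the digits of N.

151

5^44 = 5684341886080801486968994140625
Sum of its 31 digits: 151.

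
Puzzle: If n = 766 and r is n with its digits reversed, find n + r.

Reverse of 766 is 667.
766 + 667 = 1433

1433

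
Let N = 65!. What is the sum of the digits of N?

65! = 8247650592082470666723170306785496252186258551345437492922123134388955774976000000000000000
Sum of its 91 digits: 351.

351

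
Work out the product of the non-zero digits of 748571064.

188160

7×4×8×5×7×1×6×4 = 188160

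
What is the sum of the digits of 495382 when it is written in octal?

495382 in base 8 is 1707426.
Digit sum: 1+7+0+7+4+2+6 = 27.

27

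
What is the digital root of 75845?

2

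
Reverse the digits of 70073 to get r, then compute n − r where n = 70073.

33066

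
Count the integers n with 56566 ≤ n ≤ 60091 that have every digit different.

1134

The integers in [56566, 60091] that have every digit different: 56701, 56702, 56703, 56704, 56708, 56709, …, 59874, 59876.
1134 qualify.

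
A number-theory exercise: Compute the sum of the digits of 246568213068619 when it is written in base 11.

59

246568213068619 in base 11 is 71622AA0291342.
Digit sum: 7+1+6+2+2+10+10+0+2+9+1+3+4+2 = 59.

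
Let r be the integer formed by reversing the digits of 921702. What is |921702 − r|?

714573

Reverse of 921702 is 207129.
|921702 − 207129| = 714573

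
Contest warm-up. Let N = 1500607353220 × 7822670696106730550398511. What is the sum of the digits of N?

182

1500607353220 × 7822670696106730550398511 = 11738757168396375889861223407939055420
Sum of its 38 digits: 182.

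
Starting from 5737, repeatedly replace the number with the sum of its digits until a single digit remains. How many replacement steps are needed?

2

5737 → 22 → 4 (2 steps)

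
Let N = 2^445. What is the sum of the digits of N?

2^445 = 90854840536950861318665475986000566794205170085914757535186274897579911014174740415773881339220445695095315200783272241691825203576832
Sum of its 134 digits: 596.

596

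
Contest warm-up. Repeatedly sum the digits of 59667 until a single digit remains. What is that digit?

5+9+6+6+7 = 33
3+3 = 6
(Equivalently, 59667 mod 9 = 6.)

6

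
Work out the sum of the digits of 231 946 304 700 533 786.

2+3+1+9+4+6+3+0+4+7+0+0+5+3+3+7+8+6 = 71

71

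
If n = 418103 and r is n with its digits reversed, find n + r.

Reverse of 418103 is 301814.
418103 + 301814 = 719917

719917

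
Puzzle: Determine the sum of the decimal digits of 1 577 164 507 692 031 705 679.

98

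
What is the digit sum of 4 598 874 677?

65

4+5+9+8+8+7+4+6+7+7 = 65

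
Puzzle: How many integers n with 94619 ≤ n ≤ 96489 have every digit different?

The integers in [94619, 96489] that have every digit different: 94620, 94621, 94623, 94625, 94627, 94628, …, 96485, 96487.
660 qualify.

660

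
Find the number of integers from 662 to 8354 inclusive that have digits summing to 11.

285

The integers in [662, 8354] that have digits summing to 11: 704, 713, 722, 731, 740, 803, …, 8210, 8300.
285 qualify.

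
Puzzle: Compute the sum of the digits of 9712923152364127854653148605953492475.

167

9+7+1+2+9+2+3+1+5+2+3+6+4+1+2+7+8+5+4+6+5+3+1+4+8+6+0+5+9+5+3+4+9+2+4+7+5 = 167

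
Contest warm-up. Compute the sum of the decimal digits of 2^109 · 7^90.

533

2^109 · 7^90 = 7431784855214573630949083705606907153642387468850949836304039754879709898781452506215058314583078852244799488
Sum of its 109 digits: 533.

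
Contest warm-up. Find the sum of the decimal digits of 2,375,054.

26

2+3+7+5+0+5+4 = 26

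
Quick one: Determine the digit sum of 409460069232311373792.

4+0+9+4+6+0+0+6+9+2+3+2+3+1+1+3+7+3+7+9+2 = 81

81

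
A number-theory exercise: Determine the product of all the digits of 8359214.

8640

8×3×5×9×2×1×4 = 8640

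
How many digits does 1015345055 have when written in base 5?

13

1015345055 in base 5 is 4034412020210, which has 13 digits.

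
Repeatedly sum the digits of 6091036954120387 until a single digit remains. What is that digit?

6+0+9+1+0+3+6+9+5+4+1+2+0+3+8+7 = 64
6+4 = 10
1+0 = 1

1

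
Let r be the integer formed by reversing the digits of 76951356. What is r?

65315967

Reversing 76951356 gives 65315967.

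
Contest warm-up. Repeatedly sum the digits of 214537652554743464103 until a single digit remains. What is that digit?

9

2+1+4+5+3+7+6+5+2+5+5+4+7+4+3+4+6+4+1+0+3 = 81
8+1 = 9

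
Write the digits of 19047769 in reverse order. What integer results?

Reversing 19047769 gives 96774091.

96774091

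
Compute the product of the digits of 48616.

1152

4×8×6×1×6 = 1152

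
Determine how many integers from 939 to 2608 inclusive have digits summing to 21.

58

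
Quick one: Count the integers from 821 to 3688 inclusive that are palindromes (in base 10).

45

The integers in [821, 3688] that are palindromes (in base 10): 828, 838, 848, 858, 868, 878, …, 3553, 3663.
45 qualify.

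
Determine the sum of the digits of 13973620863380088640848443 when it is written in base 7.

13973620863380088640848443 in base 7 is 422435234360006632510536262013.
Digit sum: 4+2+2+4+3+5+2+3+4+3+6+0+0+0+6+6+3+2+5+1+0+5+3+6+2+6+2+0+1+3 = 89.

89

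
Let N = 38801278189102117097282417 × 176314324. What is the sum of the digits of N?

38801278189102117097282417 × 176314324 = 6841221134247483942976191590441108
Sum of its 34 digits: 140.

140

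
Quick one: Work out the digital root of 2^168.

1

The digital root of n equals n mod 9 (or 9 when 9 | n), so we need 2^168 mod 9.
2^168 ≡ 1 (mod 9), so the digital root is 1.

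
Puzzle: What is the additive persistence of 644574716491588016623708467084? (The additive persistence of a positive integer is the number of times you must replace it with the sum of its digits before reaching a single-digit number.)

2

644574716491588016623708467084 → 141 → 6 (2 steps)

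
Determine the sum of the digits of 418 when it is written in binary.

418 in base 2 is 110100010.
Digit sum: 1+1+0+1+0+0+0+1+0 = 4.

4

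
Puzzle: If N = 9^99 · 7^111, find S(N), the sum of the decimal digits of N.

9^99 · 7^111 = 188751701853901704653114478592906937204873260787027714108244724330583532914604184234302545562556263762542144768165774088672157215452569623986488955605440304504186566076895611401701371066527
Sum of its 189 digits: 810.

810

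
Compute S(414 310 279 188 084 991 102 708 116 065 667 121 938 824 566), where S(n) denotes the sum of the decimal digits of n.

190

4+1+4+3+1+0+2+7+9+1+8+8+0+8+4+9+9+1+1+0+2+7+0+8+1+1+6+0+6+5+6+6+7+1+2+1+9+3+8+8+2+4+5+6+6 = 190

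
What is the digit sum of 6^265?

6^265 = 162211392187449260667858789944802342866401581073130044383394218320988557943755938174801140150725891119785275956572298243924467041435918366933841070051475714607801989815675348162989357581440812576423674904576
Sum of its 207 digits: 945.

945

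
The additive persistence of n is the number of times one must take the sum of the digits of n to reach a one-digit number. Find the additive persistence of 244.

244 → 10 → 1 (2 steps)

2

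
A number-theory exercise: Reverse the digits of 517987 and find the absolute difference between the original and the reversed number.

Reverse of 517987 is 789715.
|517987 − 789715| = 271728

271728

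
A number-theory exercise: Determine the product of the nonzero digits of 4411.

16

4×4×1×1 = 16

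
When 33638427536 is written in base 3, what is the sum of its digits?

33638427536 in base 3 is 10012211022122011122112.
Digit sum: 1+0+0+1+2+2+1+1+0+2+2+1+2+2+0+1+1+1+2+2+1+1+2 = 28.

28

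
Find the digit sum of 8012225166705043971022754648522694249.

150

8+0+1+2+2+2+5+1+6+6+7+0+5+0+4+3+9+7+1+0+2+2+7+5+4+6+4+8+5+2+2+6+9+4+2+4+9 = 150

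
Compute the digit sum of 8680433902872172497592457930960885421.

177

8+6+8+0+4+3+3+9+0+2+8+7+2+1+7+2+4+9+7+5+9+2+4+5+7+9+3+0+9+6+0+8+8+5+4+2+1 = 177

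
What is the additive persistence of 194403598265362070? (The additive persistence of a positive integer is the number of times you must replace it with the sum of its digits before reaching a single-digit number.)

3

194403598265362070 → 74 → 11 → 2 (3 steps)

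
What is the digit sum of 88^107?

88^107 = 11472179142912260039935902719835092751452466797853280433084301243986281335736757834377196261440774306825984168639742319098826102538864854302172149784732516806531585471469943279723479442268846406139808151764992
Sum of its 209 digits: 958.

958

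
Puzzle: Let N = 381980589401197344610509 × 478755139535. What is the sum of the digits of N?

156

381980589401197344610509 × 478755139535 = 182875170378431776815075716522373315
Sum of its 36 digits: 156.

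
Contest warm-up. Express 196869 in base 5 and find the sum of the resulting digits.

25

196869 in base 5 is 22244434.
Digit sum: 2+2+2+4+4+4+3+4 = 25.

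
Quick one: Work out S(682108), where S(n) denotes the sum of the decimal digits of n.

6+8+2+1+0+8 = 25

25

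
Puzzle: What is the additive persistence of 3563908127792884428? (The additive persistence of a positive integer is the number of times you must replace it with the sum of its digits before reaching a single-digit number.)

3563908127792884428 → 96 → 15 → 6 (3 steps)

3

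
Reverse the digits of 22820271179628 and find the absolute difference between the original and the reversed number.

59876846023194

Reverse of 22820271179628 is 82697117202822.
|22820271179628 − 82697117202822| = 59876846023194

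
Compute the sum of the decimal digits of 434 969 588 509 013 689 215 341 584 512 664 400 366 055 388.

202

4+3+4+9+6+9+5+8+8+5+0+9+0+1+3+6+8+9+2+1+5+3+4+1+5+8+4+5+1+2+6+6+4+4+0+0+3+6+6+0+5+5+3+8+8 = 202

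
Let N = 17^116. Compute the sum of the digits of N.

17^116 = 53960365149692355122766051749250935271571644471802763109877525526206721497577776435298133246807145060809142877527568400037181085343826660316481
Sum of its 143 digits: 622.

622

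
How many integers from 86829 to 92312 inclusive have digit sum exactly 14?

46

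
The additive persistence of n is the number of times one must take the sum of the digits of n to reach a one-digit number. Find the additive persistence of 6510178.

6510178 → 28 → 10 → 1 (3 steps)

3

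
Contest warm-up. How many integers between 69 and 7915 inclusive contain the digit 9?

2078

The integers in [69, 7915] that contain the digit 9: 69, 79, 89, 90, 91, 92, …, 7914, 7915.
2078 qualify.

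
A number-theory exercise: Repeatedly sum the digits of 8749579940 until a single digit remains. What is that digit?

8+7+4+9+5+7+9+9+4+0 = 62
6+2 = 8

8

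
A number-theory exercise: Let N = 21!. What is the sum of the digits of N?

21! = 51090942171709440000
Sum of its 20 digits: 63.

63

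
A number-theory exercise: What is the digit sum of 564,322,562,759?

5+6+4+3+2+2+5+6+2+7+5+9 = 56

56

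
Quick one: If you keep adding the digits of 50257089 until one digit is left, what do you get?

5+0+2+5+7+0+8+9 = 36
3+6 = 9

9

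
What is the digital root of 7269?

6

7+2+6+9 = 24
2+4 = 6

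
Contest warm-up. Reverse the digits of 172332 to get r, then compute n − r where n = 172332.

-60939

Reverse of 172332 is 233271.
172332 − 233271 = -60939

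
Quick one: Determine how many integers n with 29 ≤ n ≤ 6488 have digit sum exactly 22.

272

The integers in [29, 6488] that have digit sum exactly 22: 499, 589, 598, 679, 688, 697, …, 6475, 6484.
272 qualify.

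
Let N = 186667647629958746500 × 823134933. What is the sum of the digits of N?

186667647629958746500 × 823134933 = 153652661625153701593041484500
Sum of its 30 digits: 108.

108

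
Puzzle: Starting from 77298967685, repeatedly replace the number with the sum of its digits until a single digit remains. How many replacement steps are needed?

3

77298967685 → 74 → 11 → 2 (3 steps)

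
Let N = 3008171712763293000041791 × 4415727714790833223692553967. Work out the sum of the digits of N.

239

3008171712763293000041791 × 4415727714790833223692553967 = 13283267202898682555212086169303565810384666522834897
Sum of its 53 digits: 239.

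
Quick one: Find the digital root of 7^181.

7

The digital root of n equals n mod 9 (or 9 when 9 | n), so we need 7^181 mod 9.
7^181 ≡ 7 (mod 9), so the digital root is 7.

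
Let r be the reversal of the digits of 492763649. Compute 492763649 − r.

Reverse of 492763649 is 946367294.
492763649 − 946367294 = -453603645

-453603645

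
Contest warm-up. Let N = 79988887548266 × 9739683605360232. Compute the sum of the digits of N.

153

79988887548266 × 9739683605360232 = 779066456664849563318216957712
Sum of its 30 digits: 153.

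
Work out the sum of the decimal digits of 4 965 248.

38

4+9+6+5+2+4+8 = 38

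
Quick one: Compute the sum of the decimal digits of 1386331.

25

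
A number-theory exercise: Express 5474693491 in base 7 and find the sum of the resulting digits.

37

5474693491 in base 7 is 252445061341.
Digit sum: 2+5+2+4+4+5+0+6+1+3+4+1 = 37.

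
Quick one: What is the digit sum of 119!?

774

119! = 55745857612076058813234317117419771556272886109483581752463927935846946310374691578057284710599874844234646982443450754604453404911734348832487342619913750049708004343808000000000000000000000000000
Sum of its 197 digits: 774.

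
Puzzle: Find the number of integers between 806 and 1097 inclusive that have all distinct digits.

194

The integers in [806, 1097] that have all distinct digits: 806, 807, 809, 810, 812, 813, …, 1096, 1097.
194 qualify.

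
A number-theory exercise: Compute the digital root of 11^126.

The digital root of n equals n mod 9 (or 9 when 9 | n), so we need 11^126 mod 9.
11^126 ≡ 1 (mod 9), so the digital root is 1.

1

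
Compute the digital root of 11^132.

The digital root of n equals n mod 9 (or 9 when 9 | n), so we need 11^132 mod 9.
11^132 ≡ 1 (mod 9), so the digital root is 1.

1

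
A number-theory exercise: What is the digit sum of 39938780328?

60

3+9+9+3+8+7+8+0+3+2+8 = 60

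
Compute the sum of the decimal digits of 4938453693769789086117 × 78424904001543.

4938453693769789086117 × 78424904001543 = 387297756849961141228460242327878531
Sum of its 36 digits: 171.

171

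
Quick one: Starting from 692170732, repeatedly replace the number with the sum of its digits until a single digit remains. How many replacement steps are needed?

692170732 → 37 → 10 → 1 (3 steps)

3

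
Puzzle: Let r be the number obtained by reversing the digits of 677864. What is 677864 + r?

Reverse of 677864 is 468776.
677864 + 468776 = 1146640

1146640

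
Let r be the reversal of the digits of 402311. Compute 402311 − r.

289107

Reverse of 402311 is 113204.
402311 − 113204 = 289107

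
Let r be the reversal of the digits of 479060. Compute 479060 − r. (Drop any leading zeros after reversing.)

418086

Reverse of 479060 is 60974.
479060 − 60974 = 418086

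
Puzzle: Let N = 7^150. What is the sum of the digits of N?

7^150 = 5817092933824343165432524003391691164919859649719340532627567207607656859034356995566589707894210757866827613621721127496191249
Sum of its 127 digits: 595.

595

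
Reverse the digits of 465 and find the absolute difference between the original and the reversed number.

99

Reverse of 465 is 564.
|465 − 564| = 99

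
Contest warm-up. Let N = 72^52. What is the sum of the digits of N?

72^52 = 3813202020116465616258143604258455544556110667154226193395081224500907436876094554125949852450816
Sum of its 97 digits: 387.

387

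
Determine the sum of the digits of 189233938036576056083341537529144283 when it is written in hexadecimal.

228

189233938036576056083341537529144283 in base 16 is 2471F4172CEAAA924E7C5C4D55A3DB.
Digit sum: 2+4+7+1+15+4+1+7+2+12+14+10+10+10+9+2+4+14+7+12+5+12+4+13+5+5+10+3+13+11 = 228.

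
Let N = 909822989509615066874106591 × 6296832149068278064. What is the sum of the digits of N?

909822989509615066874106591 × 6296832149068278064 = 5729002650305554850014068144012988588763119824
Sum of its 46 digits: 189.

189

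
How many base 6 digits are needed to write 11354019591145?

11354019591145 in base 6 is 40051544204014321, which has 17 digits.

17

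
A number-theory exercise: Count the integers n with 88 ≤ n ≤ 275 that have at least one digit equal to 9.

The integers in [88, 275] that have at least one digit equal to 9: 89, 90, 91, 92, 93, 94, …, 259, 269.
37 qualify.

37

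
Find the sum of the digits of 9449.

9+4+4+9 = 26

26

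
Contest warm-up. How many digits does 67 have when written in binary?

7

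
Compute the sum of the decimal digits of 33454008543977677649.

3+3+4+5+4+0+0+8+5+4+3+9+7+7+6+7+7+6+4+9 = 101

101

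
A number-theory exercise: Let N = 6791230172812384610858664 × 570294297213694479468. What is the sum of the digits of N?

6791230172812384610858664 × 570294297213694479468 = 3872999838620475791269778567280463943997910752
Sum of its 46 digits: 252.

252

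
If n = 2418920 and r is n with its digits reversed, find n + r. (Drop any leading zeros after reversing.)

2717062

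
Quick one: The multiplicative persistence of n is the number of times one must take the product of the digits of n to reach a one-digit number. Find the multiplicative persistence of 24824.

3

24824 → 512 → 10 → 0 (3 steps)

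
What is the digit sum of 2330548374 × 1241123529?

2330548374 × 1241123529 = 2892498422444091846
Sum of its 19 digits: 90.

90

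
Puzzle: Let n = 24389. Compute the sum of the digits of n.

26

2+4+3+8+9 = 26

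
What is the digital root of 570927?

3

5+7+0+9+2+7 = 30
3+0 = 3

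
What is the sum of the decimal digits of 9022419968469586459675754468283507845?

200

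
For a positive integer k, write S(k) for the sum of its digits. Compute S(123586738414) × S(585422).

S(123586738414) = 1+2+3+5+8+6+7+3+8+4+1+4 = 52.
S(585422) = 5+8+5+4+2+2 = 26.
52 · 26 = 1352.

1352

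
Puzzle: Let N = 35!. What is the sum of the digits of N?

35! = 10333147966386144929666651337523200000000
Sum of its 41 digits: 144.

144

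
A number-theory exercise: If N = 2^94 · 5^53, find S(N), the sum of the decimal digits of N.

50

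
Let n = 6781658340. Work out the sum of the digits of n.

48

6+7+8+1+6+5+8+3+4+0 = 48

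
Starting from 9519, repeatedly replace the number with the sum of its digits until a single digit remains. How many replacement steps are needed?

2

9519 → 24 → 6 (2 steps)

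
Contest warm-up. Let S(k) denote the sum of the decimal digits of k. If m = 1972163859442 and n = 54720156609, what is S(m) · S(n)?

2745

S(1972163859442) = 1+9+7+2+1+6+3+8+5+9+4+4+2 = 61.
S(54720156609) = 5+4+7+2+0+1+5+6+6+0+9 = 45.
61 · 45 = 2745.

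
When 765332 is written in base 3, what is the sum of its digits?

18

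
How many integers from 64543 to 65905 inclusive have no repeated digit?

442

The integers in [64543, 65905] that have no repeated digit: 64570, 64571, 64572, 64573, 64578, 64579, …, 65903, 65904.
442 qualify.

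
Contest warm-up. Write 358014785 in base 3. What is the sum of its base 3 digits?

358014785 in base 3 is 220221200000221212.
Digit sum: 2+2+0+2+2+1+2+0+0+0+0+0+2+2+1+2+1+2 = 21.

21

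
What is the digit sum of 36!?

36! = 371993326789901217467999448150835200000000
Sum of its 42 digits: 171.

171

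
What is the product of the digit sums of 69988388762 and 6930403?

1850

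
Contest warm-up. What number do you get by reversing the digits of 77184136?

63148177

Reversing 77184136 gives 63148177.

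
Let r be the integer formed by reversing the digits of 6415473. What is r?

3745146

Reversing 6415473 gives 3745146.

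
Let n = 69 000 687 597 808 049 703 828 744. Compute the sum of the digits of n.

129

6+9+0+0+0+6+8+7+5+9+7+8+0+8+0+4+9+7+0+3+8+2+8+7+4+4 = 129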